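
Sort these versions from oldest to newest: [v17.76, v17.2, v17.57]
[v17.2, v17.57, v17.76]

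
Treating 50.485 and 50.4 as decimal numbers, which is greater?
50.485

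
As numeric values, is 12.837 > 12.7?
True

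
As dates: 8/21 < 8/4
False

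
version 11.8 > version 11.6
True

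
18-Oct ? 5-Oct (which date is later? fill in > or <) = >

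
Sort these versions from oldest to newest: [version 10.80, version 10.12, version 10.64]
[version 10.12, version 10.64, version 10.80]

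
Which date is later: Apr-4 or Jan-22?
Apr-4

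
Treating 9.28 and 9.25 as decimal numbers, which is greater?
9.28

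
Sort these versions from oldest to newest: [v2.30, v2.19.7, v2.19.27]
[v2.19.7, v2.19.27, v2.30]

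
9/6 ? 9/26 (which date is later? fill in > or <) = <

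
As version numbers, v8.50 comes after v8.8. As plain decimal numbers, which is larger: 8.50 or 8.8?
8.8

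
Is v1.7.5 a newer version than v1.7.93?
No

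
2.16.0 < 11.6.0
True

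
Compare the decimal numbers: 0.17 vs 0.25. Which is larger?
0.25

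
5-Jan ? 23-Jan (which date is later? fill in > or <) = <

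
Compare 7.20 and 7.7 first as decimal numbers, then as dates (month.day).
As decimals: 7.20 < 7.7. As dates: 7/20 is later than 7/7 (day 20 > day 7).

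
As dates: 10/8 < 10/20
True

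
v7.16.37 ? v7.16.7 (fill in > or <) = >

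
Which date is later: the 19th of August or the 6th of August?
the 19th of August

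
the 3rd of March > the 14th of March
False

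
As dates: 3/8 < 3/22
True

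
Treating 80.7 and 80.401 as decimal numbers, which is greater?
80.7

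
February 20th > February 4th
True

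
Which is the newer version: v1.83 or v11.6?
v11.6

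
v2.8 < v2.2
False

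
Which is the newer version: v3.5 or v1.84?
v3.5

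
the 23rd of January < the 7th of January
False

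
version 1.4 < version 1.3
False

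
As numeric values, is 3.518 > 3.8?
False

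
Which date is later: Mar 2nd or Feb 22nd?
Mar 2nd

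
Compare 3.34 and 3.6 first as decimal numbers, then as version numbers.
As decimals: 3.34 < 3.6. As versions: v3.34 > v3.6 (minor version 34 > 6).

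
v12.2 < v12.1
False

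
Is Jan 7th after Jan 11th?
No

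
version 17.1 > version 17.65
False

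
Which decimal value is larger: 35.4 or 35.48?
35.48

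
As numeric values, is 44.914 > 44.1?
True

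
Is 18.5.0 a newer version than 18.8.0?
No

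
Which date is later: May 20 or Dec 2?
Dec 2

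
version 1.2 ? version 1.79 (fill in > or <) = <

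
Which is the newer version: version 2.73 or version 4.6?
version 4.6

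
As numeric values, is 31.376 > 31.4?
False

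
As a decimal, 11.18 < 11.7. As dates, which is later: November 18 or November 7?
November 18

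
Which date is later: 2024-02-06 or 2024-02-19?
2024-02-19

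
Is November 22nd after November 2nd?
Yes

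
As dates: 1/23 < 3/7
True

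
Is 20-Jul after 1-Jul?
Yes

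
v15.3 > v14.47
True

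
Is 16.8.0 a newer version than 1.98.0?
Yes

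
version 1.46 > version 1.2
True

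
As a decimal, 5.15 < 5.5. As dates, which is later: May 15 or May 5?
May 15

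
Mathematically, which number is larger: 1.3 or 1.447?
1.447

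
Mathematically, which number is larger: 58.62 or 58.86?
58.86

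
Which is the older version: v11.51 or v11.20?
v11.20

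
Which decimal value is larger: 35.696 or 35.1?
35.696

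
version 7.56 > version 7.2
True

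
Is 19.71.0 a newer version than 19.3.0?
Yes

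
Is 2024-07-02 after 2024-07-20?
No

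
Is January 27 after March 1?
No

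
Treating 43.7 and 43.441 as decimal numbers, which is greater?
43.7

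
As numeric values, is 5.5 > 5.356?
True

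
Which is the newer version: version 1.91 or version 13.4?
version 13.4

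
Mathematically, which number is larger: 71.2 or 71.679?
71.679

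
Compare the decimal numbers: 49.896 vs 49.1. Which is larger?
49.896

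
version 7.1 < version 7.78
True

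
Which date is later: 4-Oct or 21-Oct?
21-Oct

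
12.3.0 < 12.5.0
True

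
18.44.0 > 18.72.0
False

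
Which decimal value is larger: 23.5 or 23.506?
23.506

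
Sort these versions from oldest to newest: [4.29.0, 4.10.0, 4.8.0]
[4.8.0, 4.10.0, 4.29.0]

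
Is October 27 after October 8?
Yes. Day 27 comes after day 8 in October — this is a date comparison, not a decimal one (the decimal 10.27 would be smaller than 10.8).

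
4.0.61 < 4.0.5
False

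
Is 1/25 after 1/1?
Yes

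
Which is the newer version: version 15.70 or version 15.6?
version 15.70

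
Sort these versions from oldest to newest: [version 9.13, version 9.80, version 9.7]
[version 9.7, version 9.13, version 9.80]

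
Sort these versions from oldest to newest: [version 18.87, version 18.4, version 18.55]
[version 18.4, version 18.55, version 18.87]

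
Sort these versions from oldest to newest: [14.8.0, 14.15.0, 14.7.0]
[14.7.0, 14.8.0, 14.15.0]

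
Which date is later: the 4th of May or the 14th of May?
the 14th of May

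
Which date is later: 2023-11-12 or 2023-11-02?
2023-11-12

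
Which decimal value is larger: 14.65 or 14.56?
14.65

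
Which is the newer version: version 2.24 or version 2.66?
version 2.66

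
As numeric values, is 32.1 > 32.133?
False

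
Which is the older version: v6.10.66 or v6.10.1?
v6.10.1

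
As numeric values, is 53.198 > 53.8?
False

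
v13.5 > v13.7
False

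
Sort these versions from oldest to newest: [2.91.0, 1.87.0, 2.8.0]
[1.87.0, 2.8.0, 2.91.0]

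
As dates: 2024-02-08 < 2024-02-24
True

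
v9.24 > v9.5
True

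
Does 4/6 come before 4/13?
Yes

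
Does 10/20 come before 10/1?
No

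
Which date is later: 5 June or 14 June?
14 June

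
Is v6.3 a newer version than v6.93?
No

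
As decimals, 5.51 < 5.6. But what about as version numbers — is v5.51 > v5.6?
True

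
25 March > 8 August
False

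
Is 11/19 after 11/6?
Yes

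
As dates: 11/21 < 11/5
False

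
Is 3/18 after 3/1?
Yes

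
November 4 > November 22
False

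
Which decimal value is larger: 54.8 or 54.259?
54.8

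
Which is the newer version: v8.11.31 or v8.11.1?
v8.11.31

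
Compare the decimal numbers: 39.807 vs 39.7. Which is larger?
39.807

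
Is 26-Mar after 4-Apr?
No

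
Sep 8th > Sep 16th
False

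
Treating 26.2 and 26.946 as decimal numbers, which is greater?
26.946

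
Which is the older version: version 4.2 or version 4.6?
version 4.2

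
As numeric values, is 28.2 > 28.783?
False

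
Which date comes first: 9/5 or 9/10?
9/5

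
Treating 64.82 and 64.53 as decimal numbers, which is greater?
64.82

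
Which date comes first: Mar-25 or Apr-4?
Mar-25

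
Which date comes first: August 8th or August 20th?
August 8th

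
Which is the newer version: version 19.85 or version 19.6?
version 19.85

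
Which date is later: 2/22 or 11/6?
11/6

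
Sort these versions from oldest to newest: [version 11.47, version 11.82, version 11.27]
[version 11.27, version 11.47, version 11.82]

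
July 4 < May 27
False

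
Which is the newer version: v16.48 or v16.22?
v16.48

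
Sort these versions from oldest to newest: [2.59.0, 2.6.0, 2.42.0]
[2.6.0, 2.42.0, 2.59.0]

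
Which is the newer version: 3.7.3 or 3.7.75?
3.7.75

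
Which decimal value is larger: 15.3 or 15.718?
15.718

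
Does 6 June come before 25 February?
No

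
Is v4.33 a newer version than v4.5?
Yes. Version numbers are compared segment by segment as integers, not as decimals: minor version 33 > 5, so v4.33 > v4.5 (even though the decimal 4.33 < 4.5).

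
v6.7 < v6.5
False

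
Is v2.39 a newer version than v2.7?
Yes. Version numbers are compared segment by segment as integers, not as decimals: minor version 39 > 7, so v2.39 > v2.7 (even though the decimal 2.39 < 2.7).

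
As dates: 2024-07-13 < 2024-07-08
False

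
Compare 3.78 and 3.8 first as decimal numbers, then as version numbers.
As decimals: 3.78 < 3.8. As versions: v3.78 > v3.8 (minor version 78 > 8).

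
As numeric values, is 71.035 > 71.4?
False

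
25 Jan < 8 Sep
True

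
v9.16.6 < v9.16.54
True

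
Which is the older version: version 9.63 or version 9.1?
version 9.1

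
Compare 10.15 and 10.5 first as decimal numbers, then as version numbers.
As decimals: 10.15 < 10.5. As versions: v10.15 > v10.5 (minor version 15 > 5).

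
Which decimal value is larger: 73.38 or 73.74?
73.74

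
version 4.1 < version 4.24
True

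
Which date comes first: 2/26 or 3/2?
2/26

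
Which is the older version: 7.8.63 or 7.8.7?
7.8.7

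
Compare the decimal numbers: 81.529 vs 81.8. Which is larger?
81.8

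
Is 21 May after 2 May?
Yes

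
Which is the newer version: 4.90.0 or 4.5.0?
4.90.0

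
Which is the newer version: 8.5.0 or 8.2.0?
8.5.0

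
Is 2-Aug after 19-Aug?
No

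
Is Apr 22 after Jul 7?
No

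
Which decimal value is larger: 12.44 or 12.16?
12.44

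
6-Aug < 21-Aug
True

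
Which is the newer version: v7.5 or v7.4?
v7.5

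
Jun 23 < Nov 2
True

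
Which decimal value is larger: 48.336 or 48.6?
48.6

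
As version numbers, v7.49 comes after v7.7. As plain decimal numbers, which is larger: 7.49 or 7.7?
7.7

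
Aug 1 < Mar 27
False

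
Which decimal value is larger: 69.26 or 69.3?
69.3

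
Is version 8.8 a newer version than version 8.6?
Yes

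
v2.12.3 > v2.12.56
False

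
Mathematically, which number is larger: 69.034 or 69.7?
69.7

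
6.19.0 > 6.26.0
False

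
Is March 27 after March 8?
Yes. Day 27 comes after day 8 in March — this is a date comparison, not a decimal one (the decimal 3.27 would be smaller than 3.8).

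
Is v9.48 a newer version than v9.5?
Yes. Version numbers are compared segment by segment as integers, not as decimals: minor version 48 > 5, so v9.48 > v9.5 (even though the decimal 9.48 < 9.5).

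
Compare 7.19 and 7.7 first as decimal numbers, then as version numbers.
As decimals: 7.19 < 7.7. As versions: v7.19 > v7.7 (minor version 19 > 7).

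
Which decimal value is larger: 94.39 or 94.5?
94.5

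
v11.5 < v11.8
True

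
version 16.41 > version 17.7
False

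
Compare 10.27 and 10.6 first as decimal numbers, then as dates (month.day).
As decimals: 10.27 < 10.6. As dates: 10/27 is later than 10/6 (day 27 > day 6).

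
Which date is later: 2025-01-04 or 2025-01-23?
2025-01-23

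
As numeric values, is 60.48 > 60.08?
True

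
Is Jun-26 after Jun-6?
Yes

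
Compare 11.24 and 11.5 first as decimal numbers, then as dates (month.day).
As decimals: 11.24 < 11.5. As dates: 11/24 is later than 11/5 (day 24 > day 5).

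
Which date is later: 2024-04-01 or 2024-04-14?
2024-04-14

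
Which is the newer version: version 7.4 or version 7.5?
version 7.5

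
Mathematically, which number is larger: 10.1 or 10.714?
10.714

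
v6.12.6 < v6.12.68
True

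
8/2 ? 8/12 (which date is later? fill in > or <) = <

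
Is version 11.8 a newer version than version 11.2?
Yes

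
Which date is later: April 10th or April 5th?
April 10th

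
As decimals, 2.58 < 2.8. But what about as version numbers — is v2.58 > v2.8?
True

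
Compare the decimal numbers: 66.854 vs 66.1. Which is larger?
66.854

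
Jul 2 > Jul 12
False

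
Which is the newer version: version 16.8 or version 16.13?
version 16.13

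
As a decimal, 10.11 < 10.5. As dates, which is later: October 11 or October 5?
October 11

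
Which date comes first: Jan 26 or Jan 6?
Jan 6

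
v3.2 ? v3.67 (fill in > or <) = <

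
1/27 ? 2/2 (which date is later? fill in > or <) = <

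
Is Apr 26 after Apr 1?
Yes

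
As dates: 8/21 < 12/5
True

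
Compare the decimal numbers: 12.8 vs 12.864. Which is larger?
12.864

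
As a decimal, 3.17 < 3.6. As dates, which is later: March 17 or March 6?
March 17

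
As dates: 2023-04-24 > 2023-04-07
True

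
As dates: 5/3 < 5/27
True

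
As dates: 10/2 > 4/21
True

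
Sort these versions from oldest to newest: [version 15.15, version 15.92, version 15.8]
[version 15.8, version 15.15, version 15.92]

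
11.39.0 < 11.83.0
True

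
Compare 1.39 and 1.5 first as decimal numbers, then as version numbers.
As decimals: 1.39 < 1.5. As versions: v1.39 > v1.5 (minor version 39 > 5).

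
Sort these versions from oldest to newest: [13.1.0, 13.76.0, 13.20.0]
[13.1.0, 13.20.0, 13.76.0]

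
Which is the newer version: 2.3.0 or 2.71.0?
2.71.0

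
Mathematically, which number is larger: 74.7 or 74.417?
74.7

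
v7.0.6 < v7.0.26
True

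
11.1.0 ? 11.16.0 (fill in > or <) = <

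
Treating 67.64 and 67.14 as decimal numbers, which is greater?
67.64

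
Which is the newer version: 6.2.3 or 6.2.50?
6.2.50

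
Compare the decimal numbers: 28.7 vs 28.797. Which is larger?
28.797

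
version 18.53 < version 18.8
False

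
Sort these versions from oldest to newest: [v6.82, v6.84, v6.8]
[v6.8, v6.82, v6.84]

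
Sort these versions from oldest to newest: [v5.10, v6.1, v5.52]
[v5.10, v5.52, v6.1]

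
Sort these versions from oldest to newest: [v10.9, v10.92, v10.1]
[v10.1, v10.9, v10.92]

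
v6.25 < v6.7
False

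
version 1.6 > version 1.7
False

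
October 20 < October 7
False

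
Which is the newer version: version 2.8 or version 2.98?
version 2.98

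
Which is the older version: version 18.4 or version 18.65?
version 18.4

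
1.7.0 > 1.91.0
False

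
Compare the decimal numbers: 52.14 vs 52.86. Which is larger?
52.86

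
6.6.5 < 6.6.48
True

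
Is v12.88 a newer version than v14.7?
No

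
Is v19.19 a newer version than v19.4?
Yes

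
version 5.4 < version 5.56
True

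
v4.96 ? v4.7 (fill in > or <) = >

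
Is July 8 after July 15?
No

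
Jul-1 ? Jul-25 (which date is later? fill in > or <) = <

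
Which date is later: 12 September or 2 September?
12 September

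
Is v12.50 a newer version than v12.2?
Yes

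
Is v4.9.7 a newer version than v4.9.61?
No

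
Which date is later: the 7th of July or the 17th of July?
the 17th of July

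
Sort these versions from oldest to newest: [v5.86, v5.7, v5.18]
[v5.7, v5.18, v5.86]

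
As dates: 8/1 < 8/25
True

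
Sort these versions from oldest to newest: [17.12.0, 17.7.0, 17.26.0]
[17.7.0, 17.12.0, 17.26.0]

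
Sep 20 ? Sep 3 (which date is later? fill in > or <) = >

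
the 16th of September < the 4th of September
False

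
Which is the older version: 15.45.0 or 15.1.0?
15.1.0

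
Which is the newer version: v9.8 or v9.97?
v9.97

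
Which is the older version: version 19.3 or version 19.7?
version 19.3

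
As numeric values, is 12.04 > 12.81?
False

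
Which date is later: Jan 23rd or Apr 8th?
Apr 8th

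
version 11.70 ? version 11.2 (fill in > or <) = >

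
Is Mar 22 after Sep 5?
No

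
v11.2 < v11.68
True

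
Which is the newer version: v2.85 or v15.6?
v15.6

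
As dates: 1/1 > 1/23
False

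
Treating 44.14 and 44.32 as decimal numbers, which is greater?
44.32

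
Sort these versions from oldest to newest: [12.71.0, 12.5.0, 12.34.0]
[12.5.0, 12.34.0, 12.71.0]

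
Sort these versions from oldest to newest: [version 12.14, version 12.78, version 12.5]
[version 12.5, version 12.14, version 12.78]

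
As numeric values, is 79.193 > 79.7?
False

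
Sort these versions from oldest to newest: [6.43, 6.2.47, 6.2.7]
[6.2.7, 6.2.47, 6.43]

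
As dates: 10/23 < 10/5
False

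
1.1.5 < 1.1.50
True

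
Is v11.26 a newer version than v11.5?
Yes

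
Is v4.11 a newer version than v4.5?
Yes. Version numbers are compared segment by segment as integers, not as decimals: minor version 11 > 5, so v4.11 > v4.5 (even though the decimal 4.11 < 4.5).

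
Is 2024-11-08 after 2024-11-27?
No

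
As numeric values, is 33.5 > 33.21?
True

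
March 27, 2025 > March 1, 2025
True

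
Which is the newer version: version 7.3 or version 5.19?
version 7.3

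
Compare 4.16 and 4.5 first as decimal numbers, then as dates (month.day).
As decimals: 4.16 < 4.5. As dates: 4/16 is later than 4/5 (day 16 > day 5).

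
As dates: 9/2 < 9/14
True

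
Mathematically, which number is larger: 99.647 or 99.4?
99.647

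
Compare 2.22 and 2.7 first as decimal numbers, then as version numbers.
As decimals: 2.22 < 2.7. As versions: v2.22 > v2.7 (minor version 22 > 7).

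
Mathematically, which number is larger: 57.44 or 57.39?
57.44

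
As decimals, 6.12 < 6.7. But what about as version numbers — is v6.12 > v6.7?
True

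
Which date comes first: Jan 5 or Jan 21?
Jan 5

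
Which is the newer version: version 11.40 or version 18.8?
version 18.8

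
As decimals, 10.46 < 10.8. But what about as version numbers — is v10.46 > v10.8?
True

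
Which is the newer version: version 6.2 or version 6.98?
version 6.98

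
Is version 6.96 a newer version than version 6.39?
Yes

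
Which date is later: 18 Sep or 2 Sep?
18 Sep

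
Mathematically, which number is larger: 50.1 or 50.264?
50.264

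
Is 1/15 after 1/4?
Yes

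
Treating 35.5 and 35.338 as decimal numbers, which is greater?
35.5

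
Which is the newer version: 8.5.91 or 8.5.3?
8.5.91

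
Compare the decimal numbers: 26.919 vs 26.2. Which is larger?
26.919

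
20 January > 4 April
False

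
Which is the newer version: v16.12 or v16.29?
v16.29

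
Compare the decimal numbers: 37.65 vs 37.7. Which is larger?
37.7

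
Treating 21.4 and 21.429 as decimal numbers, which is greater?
21.429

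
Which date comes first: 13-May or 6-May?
6-May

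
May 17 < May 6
False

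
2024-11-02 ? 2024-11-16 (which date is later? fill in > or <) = <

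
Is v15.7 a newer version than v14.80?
Yes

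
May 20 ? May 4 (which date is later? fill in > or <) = >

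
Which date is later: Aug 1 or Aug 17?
Aug 17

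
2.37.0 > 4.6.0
False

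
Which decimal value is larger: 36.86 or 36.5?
36.86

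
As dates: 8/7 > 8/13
False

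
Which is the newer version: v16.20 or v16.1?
v16.20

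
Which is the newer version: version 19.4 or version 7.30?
version 19.4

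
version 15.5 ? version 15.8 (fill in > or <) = <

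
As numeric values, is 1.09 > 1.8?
False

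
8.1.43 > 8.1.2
True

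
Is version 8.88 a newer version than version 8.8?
Yes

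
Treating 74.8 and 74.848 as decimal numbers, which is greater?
74.848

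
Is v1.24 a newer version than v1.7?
Yes. Version numbers are compared segment by segment as integers, not as decimals: minor version 24 > 7, so v1.24 > v1.7 (even though the decimal 1.24 < 1.7).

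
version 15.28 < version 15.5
False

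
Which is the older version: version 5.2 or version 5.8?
version 5.2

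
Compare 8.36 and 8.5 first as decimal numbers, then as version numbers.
As decimals: 8.36 < 8.5. As versions: v8.36 > v8.5 (minor version 36 > 5).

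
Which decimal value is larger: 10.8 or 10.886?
10.886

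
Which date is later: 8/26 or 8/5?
8/26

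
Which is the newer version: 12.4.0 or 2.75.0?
12.4.0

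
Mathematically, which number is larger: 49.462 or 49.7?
49.7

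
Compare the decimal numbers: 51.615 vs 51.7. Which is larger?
51.7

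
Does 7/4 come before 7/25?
Yes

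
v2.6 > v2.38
False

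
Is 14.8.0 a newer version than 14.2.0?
Yes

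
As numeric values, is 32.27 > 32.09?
True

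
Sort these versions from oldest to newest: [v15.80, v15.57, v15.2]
[v15.2, v15.57, v15.80]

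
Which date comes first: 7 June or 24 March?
24 March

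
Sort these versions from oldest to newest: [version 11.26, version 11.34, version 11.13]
[version 11.13, version 11.26, version 11.34]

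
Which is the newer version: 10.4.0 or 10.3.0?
10.4.0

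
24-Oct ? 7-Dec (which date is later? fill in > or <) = <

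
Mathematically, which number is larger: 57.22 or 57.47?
57.47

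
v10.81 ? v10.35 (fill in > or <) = >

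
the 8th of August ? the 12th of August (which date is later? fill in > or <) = <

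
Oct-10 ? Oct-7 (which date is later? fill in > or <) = >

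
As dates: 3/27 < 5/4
True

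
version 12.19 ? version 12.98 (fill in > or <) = <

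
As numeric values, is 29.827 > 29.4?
True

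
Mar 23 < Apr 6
True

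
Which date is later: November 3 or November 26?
November 26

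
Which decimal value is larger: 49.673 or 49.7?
49.7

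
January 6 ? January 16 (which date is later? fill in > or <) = <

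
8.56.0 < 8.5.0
False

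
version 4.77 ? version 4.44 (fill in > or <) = >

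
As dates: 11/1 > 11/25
False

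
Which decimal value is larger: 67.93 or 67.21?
67.93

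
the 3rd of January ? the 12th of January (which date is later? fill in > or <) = <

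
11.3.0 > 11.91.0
False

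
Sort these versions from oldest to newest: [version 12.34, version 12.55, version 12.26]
[version 12.26, version 12.34, version 12.55]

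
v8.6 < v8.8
True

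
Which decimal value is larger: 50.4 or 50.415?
50.415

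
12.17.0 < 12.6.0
False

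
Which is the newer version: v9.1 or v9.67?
v9.67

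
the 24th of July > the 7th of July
True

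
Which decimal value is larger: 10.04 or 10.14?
10.14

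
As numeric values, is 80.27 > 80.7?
False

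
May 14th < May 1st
False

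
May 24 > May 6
True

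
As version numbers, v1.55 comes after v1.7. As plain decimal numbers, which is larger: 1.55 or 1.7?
1.7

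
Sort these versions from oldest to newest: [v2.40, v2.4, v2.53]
[v2.4, v2.40, v2.53]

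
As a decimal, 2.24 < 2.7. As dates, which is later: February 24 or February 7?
February 24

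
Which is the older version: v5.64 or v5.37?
v5.37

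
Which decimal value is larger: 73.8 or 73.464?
73.8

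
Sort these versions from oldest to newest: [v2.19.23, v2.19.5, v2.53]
[v2.19.5, v2.19.23, v2.53]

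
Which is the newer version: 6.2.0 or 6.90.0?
6.90.0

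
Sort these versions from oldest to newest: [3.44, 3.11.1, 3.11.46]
[3.11.1, 3.11.46, 3.44]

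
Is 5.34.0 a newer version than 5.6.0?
Yes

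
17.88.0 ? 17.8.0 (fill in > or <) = >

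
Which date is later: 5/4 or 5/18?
5/18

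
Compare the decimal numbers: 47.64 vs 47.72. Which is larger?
47.72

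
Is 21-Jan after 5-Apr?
No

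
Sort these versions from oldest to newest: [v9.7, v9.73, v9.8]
[v9.7, v9.8, v9.73]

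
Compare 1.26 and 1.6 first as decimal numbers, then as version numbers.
As decimals: 1.26 < 1.6. As versions: v1.26 > v1.6 (minor version 26 > 6).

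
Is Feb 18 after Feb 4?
Yes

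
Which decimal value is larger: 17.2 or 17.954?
17.954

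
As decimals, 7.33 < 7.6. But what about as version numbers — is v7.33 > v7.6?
True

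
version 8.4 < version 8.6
True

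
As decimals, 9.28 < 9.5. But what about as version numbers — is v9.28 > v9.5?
True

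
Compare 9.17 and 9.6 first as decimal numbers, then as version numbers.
As decimals: 9.17 < 9.6. As versions: v9.17 > v9.6 (minor version 17 > 6).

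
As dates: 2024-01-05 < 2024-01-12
True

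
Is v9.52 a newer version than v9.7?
Yes. Version numbers are compared segment by segment as integers, not as decimals: minor version 52 > 7, so v9.52 > v9.7 (even though the decimal 9.52 < 9.7).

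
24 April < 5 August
True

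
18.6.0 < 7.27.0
False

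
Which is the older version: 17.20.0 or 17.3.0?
17.3.0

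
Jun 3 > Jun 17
False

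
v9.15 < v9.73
True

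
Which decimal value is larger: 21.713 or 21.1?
21.713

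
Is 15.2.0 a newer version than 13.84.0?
Yes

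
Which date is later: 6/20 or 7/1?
7/1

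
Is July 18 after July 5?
Yes. Day 18 comes after day 5 in July — this is a date comparison, not a decimal one (the decimal 7.18 would be smaller than 7.5).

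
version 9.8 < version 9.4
False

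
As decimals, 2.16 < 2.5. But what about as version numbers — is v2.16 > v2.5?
True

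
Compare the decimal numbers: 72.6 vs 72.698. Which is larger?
72.698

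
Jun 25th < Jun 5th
False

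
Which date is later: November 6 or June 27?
November 6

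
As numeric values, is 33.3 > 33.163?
True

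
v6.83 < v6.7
False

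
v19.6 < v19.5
False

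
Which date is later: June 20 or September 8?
September 8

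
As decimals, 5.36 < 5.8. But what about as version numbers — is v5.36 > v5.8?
True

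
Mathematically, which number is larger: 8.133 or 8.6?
8.6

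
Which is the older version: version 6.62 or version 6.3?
version 6.3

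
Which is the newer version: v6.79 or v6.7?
v6.79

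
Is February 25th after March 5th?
No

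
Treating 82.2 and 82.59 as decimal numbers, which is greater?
82.59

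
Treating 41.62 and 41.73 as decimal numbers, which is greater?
41.73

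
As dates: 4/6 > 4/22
False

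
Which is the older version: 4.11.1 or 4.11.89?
4.11.1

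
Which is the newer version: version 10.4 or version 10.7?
version 10.7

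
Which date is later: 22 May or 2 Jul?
2 Jul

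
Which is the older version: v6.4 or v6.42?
v6.4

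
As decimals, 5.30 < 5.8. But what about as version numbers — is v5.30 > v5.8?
True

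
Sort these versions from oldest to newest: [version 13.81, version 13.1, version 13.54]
[version 13.1, version 13.54, version 13.81]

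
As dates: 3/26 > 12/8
False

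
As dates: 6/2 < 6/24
True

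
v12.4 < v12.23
True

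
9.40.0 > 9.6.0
True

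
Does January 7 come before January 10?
Yes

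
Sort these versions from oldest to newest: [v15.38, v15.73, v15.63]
[v15.38, v15.63, v15.73]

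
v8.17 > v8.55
False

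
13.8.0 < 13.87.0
True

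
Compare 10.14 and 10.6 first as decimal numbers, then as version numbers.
As decimals: 10.14 < 10.6. As versions: v10.14 > v10.6 (minor version 14 > 6).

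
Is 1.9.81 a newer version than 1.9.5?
Yes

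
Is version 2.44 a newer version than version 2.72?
No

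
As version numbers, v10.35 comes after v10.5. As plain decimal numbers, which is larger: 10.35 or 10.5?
10.5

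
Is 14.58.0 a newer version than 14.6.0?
Yes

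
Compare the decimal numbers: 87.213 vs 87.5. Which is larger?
87.5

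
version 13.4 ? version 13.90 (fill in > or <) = <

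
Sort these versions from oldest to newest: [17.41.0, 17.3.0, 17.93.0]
[17.3.0, 17.41.0, 17.93.0]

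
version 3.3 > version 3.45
False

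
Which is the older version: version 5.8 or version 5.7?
version 5.7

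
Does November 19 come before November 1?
No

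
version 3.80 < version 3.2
False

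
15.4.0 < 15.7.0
True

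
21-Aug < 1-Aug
False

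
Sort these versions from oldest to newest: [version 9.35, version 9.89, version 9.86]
[version 9.35, version 9.86, version 9.89]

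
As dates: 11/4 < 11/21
True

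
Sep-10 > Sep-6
True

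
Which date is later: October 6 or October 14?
October 14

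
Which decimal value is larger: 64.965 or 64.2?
64.965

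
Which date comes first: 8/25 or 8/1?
8/1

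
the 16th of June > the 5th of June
True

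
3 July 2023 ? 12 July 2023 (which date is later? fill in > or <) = <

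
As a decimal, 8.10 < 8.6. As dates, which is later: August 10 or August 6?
August 10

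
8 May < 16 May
True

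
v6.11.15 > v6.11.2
True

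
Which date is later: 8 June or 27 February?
8 June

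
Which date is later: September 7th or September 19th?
September 19th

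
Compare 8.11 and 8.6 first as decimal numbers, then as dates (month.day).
As decimals: 8.11 < 8.6. As dates: 8/11 is later than 8/6 (day 11 > day 6).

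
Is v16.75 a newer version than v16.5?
Yes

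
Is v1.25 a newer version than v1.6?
Yes. Version numbers are compared segment by segment as integers, not as decimals: minor version 25 > 6, so v1.25 > v1.6 (even though the decimal 1.25 < 1.6).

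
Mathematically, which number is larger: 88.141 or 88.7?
88.7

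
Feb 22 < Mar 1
True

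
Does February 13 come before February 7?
No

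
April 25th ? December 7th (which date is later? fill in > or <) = <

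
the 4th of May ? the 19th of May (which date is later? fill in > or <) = <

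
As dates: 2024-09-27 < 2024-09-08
False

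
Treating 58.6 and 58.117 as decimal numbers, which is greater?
58.6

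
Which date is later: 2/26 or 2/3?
2/26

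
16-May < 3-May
False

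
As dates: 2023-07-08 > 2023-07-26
False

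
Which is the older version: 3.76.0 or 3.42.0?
3.42.0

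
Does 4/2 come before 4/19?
Yes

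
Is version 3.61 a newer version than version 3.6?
Yes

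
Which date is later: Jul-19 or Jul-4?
Jul-19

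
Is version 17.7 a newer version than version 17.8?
No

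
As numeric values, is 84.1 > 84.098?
True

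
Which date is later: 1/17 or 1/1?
1/17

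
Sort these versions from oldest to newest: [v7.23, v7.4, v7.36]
[v7.4, v7.23, v7.36]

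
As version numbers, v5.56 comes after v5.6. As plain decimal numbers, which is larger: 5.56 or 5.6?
5.6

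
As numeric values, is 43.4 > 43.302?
True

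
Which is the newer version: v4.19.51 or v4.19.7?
v4.19.51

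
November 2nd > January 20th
True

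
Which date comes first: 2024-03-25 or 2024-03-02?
2024-03-02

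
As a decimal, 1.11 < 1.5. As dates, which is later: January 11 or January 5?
January 11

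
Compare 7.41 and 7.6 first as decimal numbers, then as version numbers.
As decimals: 7.41 < 7.6. As versions: v7.41 > v7.6 (minor version 41 > 6).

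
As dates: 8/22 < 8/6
False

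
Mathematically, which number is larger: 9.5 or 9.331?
9.5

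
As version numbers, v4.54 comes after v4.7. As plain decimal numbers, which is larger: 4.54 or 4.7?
4.7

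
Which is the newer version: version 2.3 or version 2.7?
version 2.7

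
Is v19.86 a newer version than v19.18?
Yes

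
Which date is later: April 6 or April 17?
April 17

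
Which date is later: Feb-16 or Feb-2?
Feb-16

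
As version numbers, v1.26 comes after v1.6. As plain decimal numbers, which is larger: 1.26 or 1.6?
1.6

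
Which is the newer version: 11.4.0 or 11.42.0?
11.42.0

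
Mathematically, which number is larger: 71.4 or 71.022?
71.4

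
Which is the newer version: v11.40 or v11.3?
v11.40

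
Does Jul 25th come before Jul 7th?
No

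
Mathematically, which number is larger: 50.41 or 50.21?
50.41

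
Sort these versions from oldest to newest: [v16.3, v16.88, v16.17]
[v16.3, v16.17, v16.88]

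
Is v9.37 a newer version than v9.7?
Yes. Version numbers are compared segment by segment as integers, not as decimals: minor version 37 > 7, so v9.37 > v9.7 (even though the decimal 9.37 < 9.7).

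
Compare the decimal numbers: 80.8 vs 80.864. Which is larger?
80.864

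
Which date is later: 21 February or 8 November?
8 November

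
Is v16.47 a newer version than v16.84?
No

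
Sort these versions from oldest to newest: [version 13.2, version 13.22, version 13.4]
[version 13.2, version 13.4, version 13.22]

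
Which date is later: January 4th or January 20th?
January 20th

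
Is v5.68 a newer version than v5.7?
Yes. Version numbers are compared segment by segment as integers, not as decimals: minor version 68 > 7, so v5.68 > v5.7 (even though the decimal 5.68 < 5.7).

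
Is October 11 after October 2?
Yes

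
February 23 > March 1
False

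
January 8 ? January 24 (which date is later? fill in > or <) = <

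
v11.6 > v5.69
True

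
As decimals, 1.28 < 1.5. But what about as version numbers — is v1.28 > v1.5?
True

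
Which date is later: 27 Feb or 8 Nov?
8 Nov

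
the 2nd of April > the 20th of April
False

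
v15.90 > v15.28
True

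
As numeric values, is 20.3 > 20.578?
False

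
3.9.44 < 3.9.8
False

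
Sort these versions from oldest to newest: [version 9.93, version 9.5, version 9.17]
[version 9.5, version 9.17, version 9.93]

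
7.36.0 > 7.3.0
True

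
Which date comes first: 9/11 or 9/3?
9/3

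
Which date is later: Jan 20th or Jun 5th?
Jun 5th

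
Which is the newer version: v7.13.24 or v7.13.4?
v7.13.24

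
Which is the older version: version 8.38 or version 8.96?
version 8.38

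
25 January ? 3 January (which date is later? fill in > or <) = >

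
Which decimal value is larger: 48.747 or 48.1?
48.747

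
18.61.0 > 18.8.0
True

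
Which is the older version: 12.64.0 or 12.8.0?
12.8.0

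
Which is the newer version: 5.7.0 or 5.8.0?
5.8.0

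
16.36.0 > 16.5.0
True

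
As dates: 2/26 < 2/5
False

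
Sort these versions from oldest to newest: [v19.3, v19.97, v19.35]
[v19.3, v19.35, v19.97]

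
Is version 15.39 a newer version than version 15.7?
Yes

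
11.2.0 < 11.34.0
True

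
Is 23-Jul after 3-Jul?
Yes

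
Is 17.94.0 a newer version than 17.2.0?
Yes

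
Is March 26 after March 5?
Yes. Day 26 comes after day 5 in March — this is a date comparison, not a decimal one (the decimal 3.26 would be smaller than 3.5).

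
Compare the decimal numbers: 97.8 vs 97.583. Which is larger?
97.8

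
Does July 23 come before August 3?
Yes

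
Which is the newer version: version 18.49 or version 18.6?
version 18.49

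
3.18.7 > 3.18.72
False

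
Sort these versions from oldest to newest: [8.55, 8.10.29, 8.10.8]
[8.10.8, 8.10.29, 8.55]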